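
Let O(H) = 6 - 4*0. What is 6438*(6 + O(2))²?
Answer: 927072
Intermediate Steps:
O(H) = 6 (O(H) = 6 + 0 = 6)
6438*(6 + O(2))² = 6438*(6 + 6)² = 6438*12² = 6438*144 = 927072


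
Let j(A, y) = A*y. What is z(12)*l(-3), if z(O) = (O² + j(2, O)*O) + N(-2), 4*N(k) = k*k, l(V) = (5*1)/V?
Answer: -2165/3 ≈ -721.67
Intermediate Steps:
l(V) = 5/V
N(k) = k²/4 (N(k) = (k*k)/4 = k²/4)
z(O) = 1 + 3*O² (z(O) = (O² + (2*O)*O) + (¼)*(-2)² = (O² + 2*O²) + (¼)*4 = 3*O² + 1 = 1 + 3*O²)
z(12)*l(-3) = (1 + 3*12²)*(5/(-3)) = (1 + 3*144)*(5*(-⅓)) = (1 + 432)*(-5/3) = 433*(-5/3) = -2165/3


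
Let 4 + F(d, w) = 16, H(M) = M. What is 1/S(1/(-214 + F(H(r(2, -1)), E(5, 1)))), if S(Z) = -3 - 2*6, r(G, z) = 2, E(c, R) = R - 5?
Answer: -1/15 ≈ -0.066667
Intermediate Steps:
E(c, R) = -5 + R
F(d, w) = 12 (F(d, w) = -4 + 16 = 12)
S(Z) = -15 (S(Z) = -3 - 12 = -15)
1/S(1/(-214 + F(H(r(2, -1)), E(5, 1)))) = 1/(-15) = -1/15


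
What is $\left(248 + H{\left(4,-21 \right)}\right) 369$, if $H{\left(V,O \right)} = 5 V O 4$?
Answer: $-528408$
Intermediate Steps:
$H{\left(V,O \right)} = 20 O V$ ($H{\left(V,O \right)} = 5 O V 4 = 20 O V$)
$\left(248 + H{\left(4,-21 \right)}\right) 369 = \left(248 + 20 \left(-21\right) 4\right) 369 = \left(248 - 1680\right) 369 = \left(-1432\right) 369 = -528408$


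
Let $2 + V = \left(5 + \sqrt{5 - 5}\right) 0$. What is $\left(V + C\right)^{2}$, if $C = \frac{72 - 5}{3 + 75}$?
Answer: $\frac{7921}{6084} \approx 1.3019$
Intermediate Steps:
$C = \frac{67}{78} \approx 0.85897$
$V = -2$ ($V = -2 + \left(5 + \sqrt{5 - 5}\right) 0 = -2 + \left(5 + \sqrt{0}\right) 0 = -2 + \left(5 + 0\right) 0 = -2 + 5 \cdot 0 = -2 + 0 = -2$)
$\left(V + C\right)^{2} = \left(-2 + \frac{67}{78}\right)^{2} = \left(- \frac{89}{78}\right)^{2} = \frac{7921}{6084}$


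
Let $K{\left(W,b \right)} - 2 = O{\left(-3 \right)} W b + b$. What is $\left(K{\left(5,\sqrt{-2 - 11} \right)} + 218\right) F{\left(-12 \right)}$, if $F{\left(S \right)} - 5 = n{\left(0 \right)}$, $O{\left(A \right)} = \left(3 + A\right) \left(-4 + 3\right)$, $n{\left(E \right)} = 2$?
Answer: $1540 + 7 i \sqrt{13} \approx 1540.0 + 25.239 i$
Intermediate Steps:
$O{\left(A \right)} = -3 - A$ ($O{\left(A \right)} = \left(3 + A\right) \left(-1\right) = -3 - A$)
$F{\left(S \right)} = 7$ ($F{\left(S \right)} = 5 + 2 = 7$)
$K{\left(W,b \right)} = 2 + b$ ($K{\left(W,b \right)} = 2 + \left(\left(-3 - -3\right) W b + b\right) = 2 + \left(\left(-3 + 3\right) W b + b\right) = 2 + \left(0 W b + b\right) = 2 + \left(0 b + b\right) = 2 + \left(0 + b\right) = 2 + b$)
$\left(K{\left(5,\sqrt{-2 - 11} \right)} + 218\right) F{\left(-12 \right)} = \left(\left(2 + \sqrt{-2 - 11}\right) + 218\right) 7 = \left(\left(2 + \sqrt{-13}\right) + 218\right) 7 = \left(\left(2 + i \sqrt{13}\right) + 218\right) 7 = \left(220 + i \sqrt{13}\right) 7 = 1540 + 7 i \sqrt{13}$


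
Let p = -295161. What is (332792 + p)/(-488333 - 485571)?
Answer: -37631/973904 ≈ -0.038639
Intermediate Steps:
(332792 + p)/(-488333 - 485571) = (332792 - 295161)/(-488333 - 485571) = 37631/(-973904) = 37631*(-1/973904) = -37631/973904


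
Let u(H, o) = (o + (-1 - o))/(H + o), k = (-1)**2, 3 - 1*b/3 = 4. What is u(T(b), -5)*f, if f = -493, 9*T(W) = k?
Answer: -4437/44 ≈ -100.84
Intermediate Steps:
b = -3 (b = 9 - 3*4 = 9 - 12 = -3)
k = 1
T(W) = 1/9 (T(W) = (1/9)*1 = 1/9)
u(H, o) = -1/(H + o)
u(T(b), -5)*f = -1/(1/9 - 5)*(-493) = -1/(-44/9)*(-493) = -1*(-9/44)*(-493) = (9/44)*(-493) = -4437/44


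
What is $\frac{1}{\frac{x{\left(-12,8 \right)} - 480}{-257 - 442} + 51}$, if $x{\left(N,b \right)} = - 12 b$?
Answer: $\frac{233}{12075} \approx 0.019296$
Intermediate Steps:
$\frac{1}{\frac{x{\left(-12,8 \right)} - 480}{-257 - 442} + 51} = \frac{1}{\frac{\left(-12\right) 8 - 480}{-257 - 442} + 51} = \frac{1}{\frac{-96 - 480}{-699} + 51} = \frac{1}{\left(-576\right) \left(- \frac{1}{699}\right) + 51} = \frac{1}{\frac{192}{233} + 51} = \frac{1}{\frac{12075}{233}} = \frac{233}{12075}$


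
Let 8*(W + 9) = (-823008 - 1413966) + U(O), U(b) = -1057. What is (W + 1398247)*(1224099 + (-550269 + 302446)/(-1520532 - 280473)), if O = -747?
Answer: 9863279184930357307/7204020 ≈ 1.3691e+12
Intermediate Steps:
W = -2238103/8 (W = -9 + ((-823008 - 1413966) - 1057)/8 = -9 + (-2236974 - 1057)/8 = -9 + (1/8)*(-2238031) = -9 - 2238031/8 = -2238103/8 ≈ -2.7976e+5)
(W + 1398247)*(1224099 + (-550269 + 302446)/(-1520532 - 280473)) = (-2238103/8 + 1398247)*(1224099 + (-550269 + 302446)/(-1520532 - 280473)) = 8947873*(1224099 - 247823/(-1801005))/8 = 8947873*(1224099 - 247823*(-1/1801005))/8 = 8947873*(1224099 + 247823/1801005)/8 = (8947873/8)*(2204608667318/1801005) = 9863279184930357307/7204020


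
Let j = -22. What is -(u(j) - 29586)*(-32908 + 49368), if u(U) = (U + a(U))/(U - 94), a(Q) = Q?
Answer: 14122400180/29 ≈ 4.8698e+8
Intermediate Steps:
u(U) = 2*U/(-94 + U) (u(U) = (U + U)/(U - 94) = (2*U)/(-94 + U) = 2*U/(-94 + U))
-(u(j) - 29586)*(-32908 + 49368) = -(2*(-22)/(-94 - 22) - 29586)*(-32908 + 49368) = -(2*(-22)/(-116) - 29586)*16460 = -(2*(-22)*(-1/116) - 29586)*16460 = -(11/29 - 29586)*16460 = -(-857983)*16460/29 = -1*(-14122400180/29) = 14122400180/29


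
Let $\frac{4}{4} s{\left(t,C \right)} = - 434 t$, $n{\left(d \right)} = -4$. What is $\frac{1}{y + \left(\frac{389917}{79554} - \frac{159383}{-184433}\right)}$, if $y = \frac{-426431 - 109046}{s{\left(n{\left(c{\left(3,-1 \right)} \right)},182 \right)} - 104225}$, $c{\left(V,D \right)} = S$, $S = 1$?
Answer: $\frac{167084205465922}{1836287506846949} \approx 0.09099$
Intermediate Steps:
$c{\left(V,D \right)} = 1$
$s{\left(t,C \right)} = - 434 t$
$y = \frac{535477}{102489}$ ($y = \frac{-426431 - 109046}{\left(-434\right) \left(-4\right) - 104225} = - \frac{535477}{1736 - 104225} = - \frac{535477}{-102489} = \left(-535477\right) \left(- \frac{1}{102489}\right) = \frac{535477}{102489} \approx 5.2247$)
$\frac{1}{y + \left(\frac{389917}{79554} - \frac{159383}{-184433}\right)} = \frac{1}{\frac{535477}{102489} + \left(\frac{389917}{79554} - \frac{159383}{-184433}\right)} = \frac{1}{\frac{535477}{102489} + \left(389917 \cdot \frac{1}{79554} - - \frac{159383}{184433}\right)} = \frac{1}{\frac{535477}{102489} + \left(\frac{389917}{79554} + \frac{159383}{184433}\right)} = \frac{1}{\frac{535477}{102489} + \frac{84593117243}{14672382882}} = \frac{1}{\frac{1836287506846949}{167084205465922}} = \frac{167084205465922}{1836287506846949}$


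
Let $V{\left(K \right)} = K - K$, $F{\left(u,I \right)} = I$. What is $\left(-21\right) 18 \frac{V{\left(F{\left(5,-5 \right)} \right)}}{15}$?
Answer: $0$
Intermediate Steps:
$V{\left(K \right)} = 0$
$\left(-21\right) 18 \frac{V{\left(F{\left(5,-5 \right)} \right)}}{15} = \left(-21\right) 18 \cdot \frac{0}{15} = - 378 \cdot 0 \cdot \frac{1}{15} = \left(-378\right) 0 = 0$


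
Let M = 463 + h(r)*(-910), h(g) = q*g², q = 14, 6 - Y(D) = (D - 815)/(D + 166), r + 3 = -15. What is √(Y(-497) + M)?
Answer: 3*I*√50243395947/331 ≈ 2031.6*I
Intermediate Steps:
r = -18 (r = -3 - 15 = -18)
Y(D) = 6 - (-815 + D)/(166 + D) (Y(D) = 6 - (D - 815)/(D + 166) = 6 - (-815 + D)/(166 + D))
h(g) = 14*g²
M = -4127297 (M = 463 + (14*(-18)²)*(-910) = 463 + (14*324)*(-910) = 463 + 4536*(-910) = 463 - 4127760 = -4127297)
√(Y(-497) + M) = √((1811 + 5*(-497))/(166 - 497) - 4127297) = √((1811 - 2485)/(-331) - 4127297) = √(-1/331*(-674) - 4127297) = √(674/331 - 4127297) = √(-1366134633/331) = 3*I*√50243395947/331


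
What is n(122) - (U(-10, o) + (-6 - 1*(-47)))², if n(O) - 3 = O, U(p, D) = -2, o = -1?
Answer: -1396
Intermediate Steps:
n(O) = 3 + O
n(122) - (U(-10, o) + (-6 - 1*(-47)))² = (3 + 122) - (-2 + (-6 - 1*(-47)))² = 125 - (-2 + (-6 + 47))² = 125 - (-2 + 41)² = 125 - 1*39² = 125 - 1*1521 = 125 - 1521 = -1396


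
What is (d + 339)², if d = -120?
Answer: 47961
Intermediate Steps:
(d + 339)² = (-120 + 339)² = 219² = 47961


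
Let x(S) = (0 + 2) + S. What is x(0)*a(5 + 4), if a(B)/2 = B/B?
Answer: 4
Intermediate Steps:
x(S) = 2 + S
a(B) = 2 (a(B) = 2*(B/B) = 2*1 = 2)
x(0)*a(5 + 4) = (2 + 0)*2 = 2*2 = 4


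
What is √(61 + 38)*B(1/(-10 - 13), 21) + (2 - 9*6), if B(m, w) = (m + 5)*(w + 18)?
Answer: -52 + 13338*√11/23 ≈ 1871.4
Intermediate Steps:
B(m, w) = (5 + m)*(18 + w)
√(61 + 38)*B(1/(-10 - 13), 21) + (2 - 9*6) = √(61 + 38)*(90 + 5*21 + 18/(-10 - 13) + 21/(-10 - 13)) + (2 - 9*6) = √99*(90 + 105 + 18/(-23) + 21/(-23)) + (2 - 54) = (3*√11)*(90 + 105 + 18*(-1/23) - 1/23*21) - 52 = (3*√11)*(90 + 105 - 18/23 - 21/23) - 52 = (3*√11)*(4446/23) - 52 = 13338*√11/23 - 52 = -52 + 13338*√11/23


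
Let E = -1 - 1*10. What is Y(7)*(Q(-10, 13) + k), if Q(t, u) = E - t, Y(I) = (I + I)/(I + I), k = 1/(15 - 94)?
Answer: -80/79 ≈ -1.0127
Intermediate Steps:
E = -11 (E = -1 - 10 = -11)
k = -1/79 (k = 1/(-79) = -1/79 ≈ -0.012658)
Y(I) = 1 (Y(I) = (2*I)/((2*I)) = (2*I)*(1/(2*I)) = 1)
Q(t, u) = -11 - t
Y(7)*(Q(-10, 13) + k) = 1*((-11 - 1*(-10)) - 1/79) = 1*((-11 + 10) - 1/79) = 1*(-1 - 1/79) = 1*(-80/79) = -80/79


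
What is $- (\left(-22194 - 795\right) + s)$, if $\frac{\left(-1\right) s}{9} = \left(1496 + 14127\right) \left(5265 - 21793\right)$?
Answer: $-2323929507$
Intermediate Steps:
$s = 2323952496$ ($s = - 9 \left(1496 + 14127\right) \left(5265 - 21793\right) = - 9 \cdot 15623 \left(-16528\right) = \left(-9\right) \left(-258216944\right) = 2323952496$)
$- (\left(-22194 - 795\right) + s) = - (\left(-22194 - 795\right) + 2323952496) = - (-22989 + 2323952496) = \left(-1\right) 2323929507 = -2323929507$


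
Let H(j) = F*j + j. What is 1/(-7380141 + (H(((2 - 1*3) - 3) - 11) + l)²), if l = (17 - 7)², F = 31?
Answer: -1/7235741 ≈ -1.3820e-7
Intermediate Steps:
H(j) = 32*j (H(j) = 31*j + j = 32*j)
l = 100 (l = 10² = 100)
1/(-7380141 + (H(((2 - 1*3) - 3) - 11) + l)²) = 1/(-7380141 + (32*(((2 - 1*3) - 3) - 11) + 100)²) = 1/(-7380141 + (32*(((2 - 3) - 3) - 11) + 100)²) = 1/(-7380141 + (32*((-1 - 3) - 11) + 100)²) = 1/(-7380141 + (32*(-4 - 11) + 100)²) = 1/(-7380141 + (32*(-15) + 100)²) = 1/(-7380141 + (-480 + 100)²) = 1/(-7380141 + (-380)²) = 1/(-7380141 + 144400) = 1/(-7235741) = -1/7235741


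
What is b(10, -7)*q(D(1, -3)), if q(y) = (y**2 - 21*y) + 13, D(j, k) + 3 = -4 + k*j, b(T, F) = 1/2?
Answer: 323/2 ≈ 161.50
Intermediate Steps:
b(T, F) = 1/2
D(j, k) = -7 + j*k (D(j, k) = -3 + (-4 + k*j) = -3 + (-4 + j*k) = -7 + j*k)
q(y) = 13 + y**2 - 21*y
b(10, -7)*q(D(1, -3)) = (13 + (-7 + 1*(-3))**2 - 21*(-7 + 1*(-3)))/2 = (13 + (-7 - 3)**2 - 21*(-7 - 3))/2 = (13 + (-10)**2 - 21*(-10))/2 = (13 + 100 + 210)/2 = (1/2)*323 = 323/2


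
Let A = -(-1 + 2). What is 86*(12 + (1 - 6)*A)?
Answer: 1462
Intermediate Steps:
A = -1 (A = -1*1 = -1)
86*(12 + (1 - 6)*A) = 86*(12 + (1 - 6)*(-1)) = 86*(12 - 5*(-1)) = 86*(12 + 5) = 86*17 = 1462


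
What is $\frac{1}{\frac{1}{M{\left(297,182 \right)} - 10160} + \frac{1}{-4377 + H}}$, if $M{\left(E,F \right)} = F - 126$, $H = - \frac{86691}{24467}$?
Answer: $- \frac{180489015000}{59065553} \approx -3055.7$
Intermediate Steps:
$H = - \frac{86691}{24467}$ ($H = \left(-86691\right) \frac{1}{24467} = - \frac{86691}{24467} \approx -3.5432$)
$M{\left(E,F \right)} = -126 + F$ ($M{\left(E,F \right)} = F - 126 = -126 + F$)
$\frac{1}{\frac{1}{M{\left(297,182 \right)} - 10160} + \frac{1}{-4377 + H}} = \frac{1}{\frac{1}{\left(-126 + 182\right) - 10160} + \frac{1}{-4377 - \frac{86691}{24467}}} = \frac{1}{\frac{1}{56 - 10160} + \frac{1}{- \frac{107178750}{24467}}} = \frac{1}{\frac{1}{-10104} - \frac{24467}{107178750}} = \frac{1}{- \frac{1}{10104} - \frac{24467}{107178750}} = \frac{1}{- \frac{59065553}{180489015000}} = - \frac{180489015000}{59065553}$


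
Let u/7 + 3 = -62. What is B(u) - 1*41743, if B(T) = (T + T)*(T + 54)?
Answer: 323167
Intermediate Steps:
u = -455 (u = -21 + 7*(-62) = -21 - 434 = -455)
B(T) = 2*T*(54 + T) (B(T) = (2*T)*(54 + T) = 2*T*(54 + T))
B(u) - 1*41743 = 2*(-455)*(54 - 455) - 1*41743 = 2*(-455)*(-401) - 41743 = 364910 - 41743 = 323167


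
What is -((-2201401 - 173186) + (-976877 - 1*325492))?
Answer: 3676956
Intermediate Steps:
-((-2201401 - 173186) + (-976877 - 1*325492)) = -(-2374587 + (-976877 - 325492)) = -(-2374587 - 1302369) = -1*(-3676956) = 3676956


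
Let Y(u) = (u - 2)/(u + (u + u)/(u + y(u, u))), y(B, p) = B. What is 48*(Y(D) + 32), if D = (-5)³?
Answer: 49140/31 ≈ 1585.2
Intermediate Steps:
D = -125
Y(u) = (-2 + u)/(1 + u) (Y(u) = (u - 2)/(u + (u + u)/(u + u)) = (-2 + u)/(u + (2*u)/((2*u))) = (-2 + u)/(u + (2*u)*(1/(2*u))) = (-2 + u)/(u + 1) = (-2 + u)/(1 + u))
48*(Y(D) + 32) = 48*((-2 - 125)/(1 - 125) + 32) = 48*(-127/(-124) + 32) = 48*(-1/124*(-127) + 32) = 48*(127/124 + 32) = 48*(4095/124) = 49140/31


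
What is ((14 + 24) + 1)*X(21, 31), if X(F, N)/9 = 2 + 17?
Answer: 6669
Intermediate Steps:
X(F, N) = 171 (X(F, N) = 9*(2 + 17) = 9*19 = 171)
((14 + 24) + 1)*X(21, 31) = ((14 + 24) + 1)*171 = (38 + 1)*171 = 39*171 = 6669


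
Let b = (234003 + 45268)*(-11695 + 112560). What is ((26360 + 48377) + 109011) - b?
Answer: -28168485667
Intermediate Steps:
b = 28168669415 (b = 279271*100865 = 28168669415)
((26360 + 48377) + 109011) - b = ((26360 + 48377) + 109011) - 1*28168669415 = (74737 + 109011) - 28168669415 = 183748 - 28168669415 = -28168485667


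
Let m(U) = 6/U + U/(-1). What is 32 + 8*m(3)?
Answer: 24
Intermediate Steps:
m(U) = -U + 6/U (m(U) = 6/U + U*(-1) = 6/U - U = -U + 6/U)
32 + 8*m(3) = 32 + 8*(-1*3 + 6/3) = 32 + 8*(-3 + 6*(⅓)) = 32 + 8*(-3 + 2) = 32 + 8*(-1) = 32 - 8 = 24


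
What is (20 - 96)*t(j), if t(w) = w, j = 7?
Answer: -532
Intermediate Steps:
(20 - 96)*t(j) = (20 - 96)*7 = -76*7 = -532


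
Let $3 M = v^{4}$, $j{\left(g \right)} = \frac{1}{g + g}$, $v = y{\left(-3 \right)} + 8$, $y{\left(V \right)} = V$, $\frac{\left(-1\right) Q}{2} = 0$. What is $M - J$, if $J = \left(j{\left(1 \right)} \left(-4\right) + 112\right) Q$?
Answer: $\frac{625}{3} \approx 208.33$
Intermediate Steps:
$Q = 0$ ($Q = \left(-2\right) 0 = 0$)
$v = 5$ ($v = -3 + 8 = 5$)
$j{\left(g \right)} = \frac{1}{2 g}$
$J = 0$ ($J = \left(\frac{1}{2 \cdot 1} \left(-4\right) + 112\right) 0 = \left(\frac{1}{2} \cdot 1 \left(-4\right) + 112\right) 0 = \left(\frac{1}{2} \left(-4\right) + 112\right) 0 = \left(-2 + 112\right) 0 = 110 \cdot 0 = 0$)
$M = \frac{625}{3}$ ($M = \frac{5^{4}}{3} = \frac{1}{3} \cdot 625 = \frac{625}{3} \approx 208.33$)
$M - J = \frac{625}{3} - 0 = \frac{625}{3} + 0 = \frac{625}{3}$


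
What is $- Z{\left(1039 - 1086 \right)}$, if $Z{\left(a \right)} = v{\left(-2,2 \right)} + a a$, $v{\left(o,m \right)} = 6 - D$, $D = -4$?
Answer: $-2219$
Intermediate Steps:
$v{\left(o,m \right)} = 10$ ($v{\left(o,m \right)} = 6 - -4 = 6 + 4 = 10$)
$Z{\left(a \right)} = 10 + a^{2}$ ($Z{\left(a \right)} = 10 + a a = 10 + a^{2}$)
$- Z{\left(1039 - 1086 \right)} = - (10 + \left(1039 - 1086\right)^{2}) = - (10 + \left(-47\right)^{2}) = - (10 + 2209) = \left(-1\right) 2219 = -2219$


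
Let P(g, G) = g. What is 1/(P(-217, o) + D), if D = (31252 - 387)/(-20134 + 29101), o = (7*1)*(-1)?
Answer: -8967/1914974 ≈ -0.0046826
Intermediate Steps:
o = -7 (o = 7*(-1) = -7)
D = 30865/8967 ≈ 3.4421
1/(P(-217, o) + D) = 1/(-217 + 30865/8967) = 1/(-1914974/8967) = -8967/1914974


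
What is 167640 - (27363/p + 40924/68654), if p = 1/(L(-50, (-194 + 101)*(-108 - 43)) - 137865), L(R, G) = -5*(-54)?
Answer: 129247320966913/34327 ≈ 3.7652e+9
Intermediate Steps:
L(R, G) = 270
p = -1/137595 (p = 1/(270 - 137865) = 1/(-137595) = -1/137595 ≈ -7.2677e-6)
167640 - (27363/p + 40924/68654) = 167640 - (27363/(-1/137595) + 40924/68654) = 167640 - (27363*(-137595) + 40924*(1/68654)) = 167640 - (-3765011985 + 20462/34327) = 167640 - 1*(-129241566388633/34327) = 167640 + 129241566388633/34327 = 129247320966913/34327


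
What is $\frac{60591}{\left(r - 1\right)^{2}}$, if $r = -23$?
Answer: $\frac{20197}{192} \approx 105.19$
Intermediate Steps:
$\frac{60591}{\left(r - 1\right)^{2}} = \frac{60591}{\left(-23 - 1\right)^{2}} = \frac{60591}{\left(-24\right)^{2}} = \frac{60591}{576} = 60591 \cdot \frac{1}{576} = \frac{20197}{192}$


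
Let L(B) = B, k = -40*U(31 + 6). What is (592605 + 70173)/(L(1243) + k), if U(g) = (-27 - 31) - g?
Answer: 220926/1681 ≈ 131.43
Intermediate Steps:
U(g) = -58 - g
k = 3800 (k = -40*(-58 - (31 + 6)) = -40*(-58 - 1*37) = -40*(-58 - 37) = -40*(-95) = 3800)
(592605 + 70173)/(L(1243) + k) = (592605 + 70173)/(1243 + 3800) = 662778/5043 = 662778*(1/5043) = 220926/1681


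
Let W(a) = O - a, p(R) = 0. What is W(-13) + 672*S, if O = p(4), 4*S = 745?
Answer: 125173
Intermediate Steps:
S = 745/4 (S = (¼)*745 = 745/4 ≈ 186.25)
O = 0
W(a) = -a (W(a) = 0 - a = -a)
W(-13) + 672*S = -1*(-13) + 672*(745/4) = 13 + 125160 = 125173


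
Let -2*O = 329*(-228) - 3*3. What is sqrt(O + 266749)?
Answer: sqrt(1217038)/2 ≈ 551.60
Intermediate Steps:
O = 75021/2 (O = -(329*(-228) - 3*3)/2 = -(-75012 - 9)/2 = -1/2*(-75021) = 75021/2 ≈ 37511.)
sqrt(O + 266749) = sqrt(75021/2 + 266749) = sqrt(608519/2) = sqrt(1217038)/2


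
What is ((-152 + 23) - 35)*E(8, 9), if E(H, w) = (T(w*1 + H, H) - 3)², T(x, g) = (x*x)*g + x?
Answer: -887285264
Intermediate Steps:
T(x, g) = x + g*x² (T(x, g) = x²*g + x = g*x² + x = x + g*x²)
E(H, w) = (-3 + (1 + H*(H + w))*(H + w))² (E(H, w) = ((w*1 + H)*(1 + H*(w*1 + H)) - 3)² = ((w + H)*(1 + H*(w + H)) - 3)² = ((H + w)*(1 + H*(H + w)) - 3)² = ((1 + H*(H + w))*(H + w) - 3)² = (-3 + (1 + H*(H + w))*(H + w))²)
((-152 + 23) - 35)*E(8, 9) = ((-152 + 23) - 35)*(-3 + (1 + 8*(8 + 9))*(8 + 9))² = (-129 - 35)*(-3 + (1 + 8*17)*17)² = -164*(-3 + (1 + 136)*17)² = -164*(-3 + 137*17)² = -164*(-3 + 2329)² = -164*2326² = -164*5410276 = -887285264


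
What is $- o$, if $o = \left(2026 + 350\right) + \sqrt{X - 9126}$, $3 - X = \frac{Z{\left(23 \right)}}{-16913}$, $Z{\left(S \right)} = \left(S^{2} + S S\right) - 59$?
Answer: $-2376 - \frac{10 i \sqrt{26096133219}}{16913} \approx -2376.0 - 95.514 i$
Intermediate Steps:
$Z{\left(S \right)} = -59 + 2 S^{2}$ ($Z{\left(S \right)} = \left(S^{2} + S^{2}\right) - 59 = 2 S^{2} - 59 = -59 + 2 S^{2}$)
$X = \frac{51738}{16913}$ ($X = 3 - \frac{-59 + 2 \cdot 23^{2}}{-16913} = 3 - \left(-59 + 2 \cdot 529\right) \left(- \frac{1}{16913}\right) = 3 - \left(-59 + 1058\right) \left(- \frac{1}{16913}\right) = 3 - 999 \left(- \frac{1}{16913}\right) = 3 - - \frac{999}{16913} = 3 + \frac{999}{16913} = \frac{51738}{16913} \approx 3.0591$)
$o = 2376 + \frac{10 i \sqrt{26096133219}}{16913}$ ($o = \left(2026 + 350\right) + \sqrt{\frac{51738}{16913} - 9126} = 2376 + \sqrt{\frac{51738}{16913} - 9126} = 2376 + \sqrt{- \frac{154296300}{16913}} = 2376 + \frac{10 i \sqrt{26096133219}}{16913} \approx 2376.0 + 95.514 i$)
$- o = - (2376 + \frac{10 i \sqrt{26096133219}}{16913}) = -2376 - \frac{10 i \sqrt{26096133219}}{16913}$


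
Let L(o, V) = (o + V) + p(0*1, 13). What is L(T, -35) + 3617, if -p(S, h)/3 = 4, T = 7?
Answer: 3577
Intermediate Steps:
p(S, h) = -12 (p(S, h) = -3*4 = -12)
L(o, V) = -12 + V + o (L(o, V) = (o + V) - 12 = (V + o) - 12 = -12 + V + o)
L(T, -35) + 3617 = (-12 - 35 + 7) + 3617 = -40 + 3617 = 3577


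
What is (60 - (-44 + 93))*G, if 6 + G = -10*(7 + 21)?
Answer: -3146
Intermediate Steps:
G = -286 (G = -6 - 10*(7 + 21) = -6 - 10*28 = -6 - 280 = -286)
(60 - (-44 + 93))*G = (60 - (-44 + 93))*(-286) = (60 - 1*49)*(-286) = (60 - 49)*(-286) = 11*(-286) = -3146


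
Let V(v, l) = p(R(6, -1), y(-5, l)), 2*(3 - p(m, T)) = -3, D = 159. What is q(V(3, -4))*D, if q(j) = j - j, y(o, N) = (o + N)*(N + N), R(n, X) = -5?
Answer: 0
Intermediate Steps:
y(o, N) = 2*N*(N + o) (y(o, N) = (N + o)*(2*N) = 2*N*(N + o))
p(m, T) = 9/2 (p(m, T) = 3 - ½*(-3) = 3 + 3/2 = 9/2)
V(v, l) = 9/2
q(j) = 0
q(V(3, -4))*D = 0*159 = 0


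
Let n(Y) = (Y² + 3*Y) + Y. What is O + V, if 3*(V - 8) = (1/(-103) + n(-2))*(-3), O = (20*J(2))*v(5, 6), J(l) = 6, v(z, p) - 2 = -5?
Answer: -35843/103 ≈ -347.99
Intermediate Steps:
v(z, p) = -3 (v(z, p) = 2 - 5 = -3)
O = -360 (O = (20*6)*(-3) = 120*(-3) = -360)
n(Y) = Y² + 4*Y
V = 1237/103 (V = 8 + ((1/(-103) - 2*(4 - 2))*(-3))/3 = 8 + ((-1/103 - 2*2)*(-3))/3 = 8 + ((-1/103 - 4)*(-3))/3 = 8 + (-413/103*(-3))/3 = 8 + (⅓)*(1239/103) = 8 + 413/103 = 1237/103 ≈ 12.010)
O + V = -360 + 1237/103 = -35843/103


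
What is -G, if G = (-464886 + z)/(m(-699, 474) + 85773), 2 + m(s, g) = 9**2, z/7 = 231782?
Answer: -289397/21463 ≈ -13.484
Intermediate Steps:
z = 1622474 (z = 7*231782 = 1622474)
m(s, g) = 79 (m(s, g) = -2 + 9**2 = -2 + 81 = 79)
G = 289397/21463 (G = (-464886 + 1622474)/(79 + 85773) = 1157588/85852 = 1157588*(1/85852) = 289397/21463 ≈ 13.484)
-G = -1*289397/21463 = -289397/21463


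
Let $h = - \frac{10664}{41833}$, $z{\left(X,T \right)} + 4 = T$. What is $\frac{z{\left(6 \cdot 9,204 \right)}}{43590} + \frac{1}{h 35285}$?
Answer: $\frac{7343234753}{1640201207160} \approx 0.004477$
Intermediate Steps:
$z{\left(X,T \right)} = -4 + T$
$h = - \frac{10664}{41833}$ ($h = \left(-10664\right) \frac{1}{41833} = - \frac{10664}{41833} \approx -0.25492$)
$\frac{z{\left(6 \cdot 9,204 \right)}}{43590} + \frac{1}{h 35285} = \frac{-4 + 204}{43590} + \frac{1}{\left(- \frac{10664}{41833}\right) 35285} = 200 \cdot \frac{1}{43590} - \frac{41833}{376279240} = \frac{20}{4359} - \frac{41833}{376279240} = \frac{7343234753}{1640201207160}$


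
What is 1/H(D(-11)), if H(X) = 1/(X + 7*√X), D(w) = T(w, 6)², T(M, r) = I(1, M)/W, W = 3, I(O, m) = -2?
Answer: 46/9 ≈ 5.1111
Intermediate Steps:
T(M, r) = -⅔ (T(M, r) = -2/3 = -2*⅓ = -⅔)
D(w) = 4/9 (D(w) = (-⅔)² = 4/9)
1/H(D(-11)) = 1/(1/(4/9 + 7*√(4/9))) = 1/(1/(4/9 + 7*(⅔))) = 1/(1/(4/9 + 14/3)) = 1/(1/(46/9)) = 1/(9/46) = 46/9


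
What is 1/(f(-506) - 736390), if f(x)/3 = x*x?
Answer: 1/31718 ≈ 3.1528e-5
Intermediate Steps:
f(x) = 3*x² (f(x) = 3*(x*x) = 3*x²)
1/(f(-506) - 736390) = 1/(3*(-506)² - 736390) = 1/(3*256036 - 736390) = 1/(768108 - 736390) = 1/31718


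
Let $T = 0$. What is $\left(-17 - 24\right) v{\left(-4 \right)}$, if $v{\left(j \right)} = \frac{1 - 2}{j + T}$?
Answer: $- \frac{41}{4} \approx -10.25$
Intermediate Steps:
$v{\left(j \right)} = - \frac{1}{j}$ ($v{\left(j \right)} = \frac{1 - 2}{j + 0} = - \frac{1}{j}$)
$\left(-17 - 24\right) v{\left(-4 \right)} = \left(-17 - 24\right) \left(- \frac{1}{-4}\right) = - 41 \left(\left(-1\right) \left(- \frac{1}{4}\right)\right) = \left(-41\right) \frac{1}{4} = - \frac{41}{4}$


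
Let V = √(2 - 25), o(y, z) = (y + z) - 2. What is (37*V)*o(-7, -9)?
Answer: -666*I*√23 ≈ -3194.0*I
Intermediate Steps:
o(y, z) = -2 + y + z
V = I*√23 (V = √(-23) = I*√23 ≈ 4.7958*I)
(37*V)*o(-7, -9) = (37*(I*√23))*(-2 - 7 - 9) = (37*I*√23)*(-18) = -666*I*√23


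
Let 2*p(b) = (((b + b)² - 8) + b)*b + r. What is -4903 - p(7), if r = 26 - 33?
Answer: -5582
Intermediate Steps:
r = -7
p(b) = -7/2 + b*(-8 + b + 4*b²)/2 (p(b) = ((((b + b)² - 8) + b)*b - 7)/2 = ((((2*b)² - 8) + b)*b - 7)/2 = (((4*b² - 8) + b)*b - 7)/2 = (((-8 + 4*b²) + b)*b - 7)/2 = ((-8 + b + 4*b²)*b - 7)/2 = (b*(-8 + b + 4*b²) - 7)/2 = (-7 + b*(-8 + b + 4*b²))/2 = -7/2 + b*(-8 + b + 4*b²)/2)
-4903 - p(7) = -4903 - (-7/2 + (½)*7² - 4*7 + 2*7³) = -4903 - (-7/2 + (½)*49 - 28 + 2*343) = -4903 - (-7/2 + 49/2 - 28 + 686) = -4903 - 1*679 = -4903 - 679 = -5582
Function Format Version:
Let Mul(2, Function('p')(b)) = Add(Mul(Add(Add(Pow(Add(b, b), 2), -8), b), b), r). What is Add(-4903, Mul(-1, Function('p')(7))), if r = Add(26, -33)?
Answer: -5582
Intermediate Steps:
r = -7
Function('p')(b) = Add(Rational(-7, 2), Mul(Rational(1, 2), b, Add(-8, b, Mul(4, Pow(b, 2))))) (Function('p')(b) = Mul(Rational(1, 2), Add(Mul(Add(Add(Pow(Add(b, b), 2), -8), b), b), -7)) = Mul(Rational(1, 2), Add(Mul(Add(Add(Pow(Mul(2, b), 2), -8), b), b), -7)) = Mul(Rational(1, 2), Add(Mul(Add(Add(Mul(4, Pow(b, 2)), -8), b), b), -7)) = Mul(Rational(1, 2), Add(Mul(Add(Add(-8, Mul(4, Pow(b, 2))), b), b), -7)) = Mul(Rational(1, 2), Add(Mul(Add(-8, b, Mul(4, Pow(b, 2))), b), -7)) = Mul(Rational(1, 2), Add(Mul(b, Add(-8, b, Mul(4, Pow(b, 2)))), -7)) = Mul(Rational(1, 2), Add(-7, Mul(b, Add(-8, b, Mul(4, Pow(b, 2)))))) = Add(Rational(-7, 2), Mul(Rational(1, 2), b, Add(-8, b, Mul(4, Pow(b, 2))))))
Add(-4903, Mul(-1, Function('p')(7))) = Add(-4903, Mul(-1, Add(Rational(-7, 2), Mul(Rational(1, 2), Pow(7, 2)), Mul(-4, 7), Mul(2, Pow(7, 3))))) = Add(-4903, Mul(-1, Add(Rational(-7, 2), Mul(Rational(1, 2), 49), -28, Mul(2, 343)))) = Add(-4903, Mul(-1, Add(Rational(-7, 2), Rational(49, 2), -28, 686))) = Add(-4903, Mul(-1, 679)) = Add(-4903, -679) = -5582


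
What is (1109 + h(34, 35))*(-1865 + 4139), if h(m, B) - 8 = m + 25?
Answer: 2674224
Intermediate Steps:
h(m, B) = 33 + m (h(m, B) = 8 + (m + 25) = 8 + (25 + m) = 33 + m)
(1109 + h(34, 35))*(-1865 + 4139) = (1109 + (33 + 34))*(-1865 + 4139) = (1109 + 67)*2274 = 1176*2274 = 2674224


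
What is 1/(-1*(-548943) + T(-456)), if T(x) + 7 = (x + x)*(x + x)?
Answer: 1/1380680 ≈ 7.2428e-7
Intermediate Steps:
T(x) = -7 + 4*x² (T(x) = -7 + (x + x)*(x + x) = -7 + (2*x)*(2*x) = -7 + 4*x²)
1/(-1*(-548943) + T(-456)) = 1/(-1*(-548943) + (-7 + 4*(-456)²)) = 1/(548943 + (-7 + 4*207936)) = 1/(548943 + (-7 + 831744)) = 1/(548943 + 831737) = 1/1380680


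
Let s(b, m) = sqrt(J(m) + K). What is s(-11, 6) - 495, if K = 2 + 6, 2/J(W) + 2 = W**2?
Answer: -495 + sqrt(2329)/17 ≈ -492.16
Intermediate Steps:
J(W) = 2/(-2 + W**2)
K = 8
s(b, m) = sqrt(8 + 2/(-2 + m**2)) (s(b, m) = sqrt(2/(-2 + m**2) + 8) = sqrt(8 + 2/(-2 + m**2)))
s(-11, 6) - 495 = sqrt(8 + 2/(-2 + 6**2)) - 495 = sqrt(8 + 2/(-2 + 36)) - 495 = sqrt(8 + 2/34) - 495 = sqrt(8 + 2*(1/34)) - 495 = sqrt(8 + 1/17) - 495 = sqrt(137/17) - 495 = sqrt(2329)/17 - 495 = -495 + sqrt(2329)/17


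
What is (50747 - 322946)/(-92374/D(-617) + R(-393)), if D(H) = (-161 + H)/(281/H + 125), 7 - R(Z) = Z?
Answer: -65331298587/3645199028 ≈ -17.923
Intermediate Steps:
R(Z) = 7 - Z
D(H) = (-161 + H)/(125 + 281/H)
(50747 - 322946)/(-92374/D(-617) + R(-393)) = (50747 - 322946)/(-92374*(-(281 + 125*(-617))/(617*(-161 - 617))) + (7 - 1*(-393))) = -272199/(-92374/((-617*(-778)/(281 - 77125))) + (7 + 393)) = -272199/(-92374/((-617*(-778)/(-76844))) + 400) = -272199/(-92374/((-617*(-1/76844)*(-778))) + 400) = -272199/(-92374/(-240013/38422) + 400) = -272199/(-92374*(-38422/240013) + 400) = -272199/(3549193828/240013 + 400) = -272199/3645199028/240013 = -272199*240013/3645199028 = -65331298587/3645199028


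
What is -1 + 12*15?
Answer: 179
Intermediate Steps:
-1 + 12*15 = -1 + 180 = 179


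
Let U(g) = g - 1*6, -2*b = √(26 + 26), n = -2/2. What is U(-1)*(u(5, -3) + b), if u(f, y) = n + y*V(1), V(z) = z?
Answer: 28 + 7*√13 ≈ 53.239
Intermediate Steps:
n = -1 (n = -2*½ = -1)
u(f, y) = -1 + y (u(f, y) = -1 + y*1 = -1 + y)
b = -√13 (b = -√(26 + 26)/2 = -√13 ≈ -3.6056)
U(g) = -6 + g (U(g) = g - 6 = -6 + g)
U(-1)*(u(5, -3) + b) = (-6 - 1)*((-1 - 3) - √13) = -7*(-4 - √13) = 28 + 7*√13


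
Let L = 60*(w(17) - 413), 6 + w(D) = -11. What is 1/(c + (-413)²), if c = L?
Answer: 1/144769 ≈ 6.9076e-6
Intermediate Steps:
w(D) = -17 (w(D) = -6 - 11 = -17)
L = -25800 (L = 60*(-17 - 413) = 60*(-430) = -25800)
c = -25800
1/(c + (-413)²) = 1/(-25800 + (-413)²) = 1/(-25800 + 170569) = 1/144769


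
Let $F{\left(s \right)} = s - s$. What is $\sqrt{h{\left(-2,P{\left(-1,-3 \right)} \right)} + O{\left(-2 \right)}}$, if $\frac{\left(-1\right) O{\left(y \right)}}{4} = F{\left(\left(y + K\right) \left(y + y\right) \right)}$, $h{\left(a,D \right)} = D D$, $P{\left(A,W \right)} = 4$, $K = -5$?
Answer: $4$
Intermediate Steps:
$F{\left(s \right)} = 0$
$h{\left(a,D \right)} = D^{2}$
$O{\left(y \right)} = 0$ ($O{\left(y \right)} = \left(-4\right) 0 = 0$)
$\sqrt{h{\left(-2,P{\left(-1,-3 \right)} \right)} + O{\left(-2 \right)}} = \sqrt{4^{2} + 0} = \sqrt{16 + 0} = \sqrt{16} = 4$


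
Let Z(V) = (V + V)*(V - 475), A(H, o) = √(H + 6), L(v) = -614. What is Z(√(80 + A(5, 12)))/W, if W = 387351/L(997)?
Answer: -98240/387351 - 1228*√11/387351 + 583300*√(80 + √11)/387351 ≈ 13.481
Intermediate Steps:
A(H, o) = √(6 + H)
Z(V) = 2*V*(-475 + V) (Z(V) = (2*V)*(-475 + V) = 2*V*(-475 + V))
W = -387351/614 (W = 387351/(-614) = 387351*(-1/614) = -387351/614 ≈ -630.87)
Z(√(80 + A(5, 12)))/W = (2*√(80 + √(6 + 5))*(-475 + √(80 + √(6 + 5))))/(-387351/614) = (2*√(80 + √11)*(-475 + √(80 + √11)))*(-614/387351) = -1228*√(80 + √11)*(-475 + √(80 + √11))/387351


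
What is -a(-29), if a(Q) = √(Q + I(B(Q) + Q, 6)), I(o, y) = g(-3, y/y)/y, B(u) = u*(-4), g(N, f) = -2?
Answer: -2*I*√66/3 ≈ -5.416*I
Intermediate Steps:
B(u) = -4*u
I(o, y) = -2/y
a(Q) = √(-⅓ + Q) (a(Q) = √(Q - 2/6) = √(Q - 2*⅙) = √(Q - ⅓) = √(-⅓ + Q))
-a(-29) = -√(-3 + 9*(-29))/3 = -√(-3 - 261)/3 = -√(-264)/3 = -2*I*√66/3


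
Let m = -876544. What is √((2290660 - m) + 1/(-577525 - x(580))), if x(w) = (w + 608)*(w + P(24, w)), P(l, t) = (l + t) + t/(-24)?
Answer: √12110173586171699989/1955407 ≈ 1779.7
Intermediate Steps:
P(l, t) = l + 23*t/24 (P(l, t) = (l + t) + t*(-1/24) = (l + t) - t/24 = l + 23*t/24)
x(w) = (24 + 47*w/24)*(608 + w) (x(w) = (w + 608)*(w + (24 + 23*w/24)) = (608 + w)*(24 + 47*w/24) = (24 + 47*w/24)*(608 + w))
√((2290660 - m) + 1/(-577525 - x(580))) = √((2290660 - 1*(-876544)) + 1/(-577525 - (14592 + (47/24)*580² + (3644/3)*580))) = √((2290660 + 876544) + 1/(-577525 - (14592 + (47/24)*336400 + 2113520/3))) = √(3167204 + 1/(-577525 - (14592 + 1976350/3 + 2113520/3))) = √(3167204 + 1/(-577525 - 1*1377882)) = √(3167204 + 1/(-577525 - 1377882)) = √(3167204 + 1/(-1955407)) = √(3167204 - 1/1955407) = √(6193172872027/1955407) = √12110173586171699989/1955407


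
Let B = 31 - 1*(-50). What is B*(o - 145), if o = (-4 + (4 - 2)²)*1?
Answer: -11745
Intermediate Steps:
B = 81 (B = 31 + 50 = 81)
o = 0 (o = (-4 + 2²)*1 = (-4 + 4)*1 = 0*1 = 0)
B*(o - 145) = 81*(0 - 145) = 81*(-145) = -11745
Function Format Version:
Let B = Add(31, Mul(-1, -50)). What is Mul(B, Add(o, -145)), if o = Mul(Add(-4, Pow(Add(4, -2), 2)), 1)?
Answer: -11745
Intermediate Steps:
B = 81 (B = Add(31, 50) = 81)
o = 0 (o = Mul(Add(-4, Pow(2, 2)), 1) = Mul(Add(-4, 4), 1) = Mul(0, 1) = 0)
Mul(B, Add(o, -145)) = Mul(81, Add(0, -145)) = Mul(81, -145) = -11745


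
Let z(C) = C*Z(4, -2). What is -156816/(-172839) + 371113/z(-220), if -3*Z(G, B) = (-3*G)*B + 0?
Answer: 21472931989/101398880 ≈ 211.77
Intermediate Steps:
Z(G, B) = B*G (Z(G, B) = -((-3*G)*B + 0)/3 = -(-3*B*G + 0)/3 = -(-1)*B*G = B*G)
z(C) = -8*C (z(C) = C*(-2*4) = C*(-8) = -8*C)
-156816/(-172839) + 371113/z(-220) = -156816/(-172839) + 371113/((-8*(-220))) = -156816*(-1/172839) + 371113/1760 = 52272/57613 + 371113*(1/1760) = 52272/57613 + 371113/1760 = 21472931989/101398880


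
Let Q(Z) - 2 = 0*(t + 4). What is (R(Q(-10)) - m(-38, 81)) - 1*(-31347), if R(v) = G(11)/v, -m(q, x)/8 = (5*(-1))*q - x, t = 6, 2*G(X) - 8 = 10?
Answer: 64447/2 ≈ 32224.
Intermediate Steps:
G(X) = 9 (G(X) = 4 + (½)*10 = 4 + 5 = 9)
m(q, x) = 8*x + 40*q (m(q, x) = -8*((5*(-1))*q - x) = -8*(-5*q - x) = -8*(-x - 5*q) = 8*x + 40*q)
Q(Z) = 2 (Q(Z) = 2 + 0*(6 + 4) = 2 + 0*10 = 2 + 0 = 2)
R(v) = 9/v
(R(Q(-10)) - m(-38, 81)) - 1*(-31347) = (9/2 - (8*81 + 40*(-38))) - 1*(-31347) = (9*(½) - (648 - 1520)) + 31347 = (9/2 - 1*(-872)) + 31347 = (9/2 + 872) + 31347 = 1753/2 + 31347 = 64447/2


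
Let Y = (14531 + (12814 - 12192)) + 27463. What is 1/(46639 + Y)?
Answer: 1/89255 ≈ 1.1204e-5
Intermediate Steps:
Y = 42616 (Y = (14531 + 622) + 27463 = 15153 + 27463 = 42616)
1/(46639 + Y) = 1/(46639 + 42616) = 1/89255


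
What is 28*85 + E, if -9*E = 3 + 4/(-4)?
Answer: 21418/9 ≈ 2379.8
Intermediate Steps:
E = -2/9 (E = -(3 + 4/(-4))/9 = -(3 + 4*(-¼))/9 = -(3 - 1)/9 = -⅑*2 = -2/9 ≈ -0.22222)
28*85 + E = 28*85 - 2/9 = 2380 - 2/9 = 21418/9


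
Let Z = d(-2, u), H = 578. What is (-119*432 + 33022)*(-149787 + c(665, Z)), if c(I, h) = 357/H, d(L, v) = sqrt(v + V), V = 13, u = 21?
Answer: 46817531241/17 ≈ 2.7540e+9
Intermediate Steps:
d(L, v) = sqrt(13 + v) (d(L, v) = sqrt(v + 13) = sqrt(13 + v))
Z = sqrt(34) (Z = sqrt(13 + 21) = sqrt(34) ≈ 5.8309)
c(I, h) = 21/34 (c(I, h) = 357/578 = 357*(1/578) = 21/34)
(-119*432 + 33022)*(-149787 + c(665, Z)) = (-119*432 + 33022)*(-149787 + 21/34) = (-51408 + 33022)*(-5092737/34) = -18386*(-5092737/34) = 46817531241/17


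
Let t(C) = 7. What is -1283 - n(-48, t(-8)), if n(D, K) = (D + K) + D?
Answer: -1194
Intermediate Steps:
n(D, K) = K + 2*D
-1283 - n(-48, t(-8)) = -1283 - (7 + 2*(-48)) = -1283 - (7 - 96) = -1283 - 1*(-89) = -1283 + 89 = -1194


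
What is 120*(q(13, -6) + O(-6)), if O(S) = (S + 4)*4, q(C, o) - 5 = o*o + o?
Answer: 3240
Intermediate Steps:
q(C, o) = 5 + o + o² (q(C, o) = 5 + (o*o + o) = 5 + (o² + o) = 5 + (o + o²) = 5 + o + o²)
O(S) = 16 + 4*S (O(S) = (4 + S)*4 = 16 + 4*S)
120*(q(13, -6) + O(-6)) = 120*((5 - 6 + (-6)²) + (16 + 4*(-6))) = 120*((5 - 6 + 36) + (16 - 24)) = 120*(35 - 8) = 120*27 = 3240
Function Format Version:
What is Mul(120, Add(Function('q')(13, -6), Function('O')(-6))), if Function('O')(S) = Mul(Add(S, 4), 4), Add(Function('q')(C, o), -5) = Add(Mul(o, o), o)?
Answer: 3240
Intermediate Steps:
Function('q')(C, o) = Add(5, o, Pow(o, 2)) (Function('q')(C, o) = Add(5, Add(Mul(o, o), o)) = Add(5, Add(Pow(o, 2), o)) = Add(5, Add(o, Pow(o, 2))) = Add(5, o, Pow(o, 2)))
Function('O')(S) = Add(16, Mul(4, S)) (Function('O')(S) = Mul(Add(4, S), 4) = Add(16, Mul(4, S)))
Mul(120, Add(Function('q')(13, -6), Function('O')(-6))) = Mul(120, Add(Add(5, -6, Pow(-6, 2)), Add(16, Mul(4, -6)))) = Mul(120, Add(Add(5, -6, 36), Add(16, -24))) = Mul(120, Add(35, -8)) = Mul(120, 27) = 3240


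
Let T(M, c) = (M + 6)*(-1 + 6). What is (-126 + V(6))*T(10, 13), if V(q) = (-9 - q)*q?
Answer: -17280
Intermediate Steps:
V(q) = q*(-9 - q)
T(M, c) = 30 + 5*M (T(M, c) = (6 + M)*5 = 30 + 5*M)
(-126 + V(6))*T(10, 13) = (-126 - 1*6*(9 + 6))*(30 + 5*10) = (-126 - 1*6*15)*(30 + 50) = (-126 - 90)*80 = -216*80 = -17280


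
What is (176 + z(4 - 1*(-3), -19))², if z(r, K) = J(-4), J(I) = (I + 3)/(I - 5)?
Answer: 2512225/81 ≈ 31015.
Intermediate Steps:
J(I) = (3 + I)/(-5 + I)
z(r, K) = ⅑ (z(r, K) = (3 - 4)/(-5 - 4) = -1/(-9) = -⅑*(-1) = ⅑)
(176 + z(4 - 1*(-3), -19))² = (176 + ⅑)² = (1585/9)² = 2512225/81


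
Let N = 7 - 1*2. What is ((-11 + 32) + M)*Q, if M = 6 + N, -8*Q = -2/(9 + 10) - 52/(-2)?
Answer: -1968/19 ≈ -103.58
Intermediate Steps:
N = 5 (N = 7 - 2 = 5)
Q = -123/38 (Q = -(-2/(9 + 10) - 52/(-2))/8 = -(-2/19 - 52*(-1/2))/8 = -(-2*1/19 + 26)/8 = -(-2/19 + 26)/8 = -1/8*492/19 = -123/38 ≈ -3.2368)
M = 11 (M = 6 + 5 = 11)
((-11 + 32) + M)*Q = ((-11 + 32) + 11)*(-123/38) = (21 + 11)*(-123/38) = 32*(-123/38) = -1968/19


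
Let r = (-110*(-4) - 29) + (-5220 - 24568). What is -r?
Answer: 29377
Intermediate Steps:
r = -29377 (r = (440 - 29) - 29788 = 411 - 29788 = -29377)
-r = -1*(-29377) = 29377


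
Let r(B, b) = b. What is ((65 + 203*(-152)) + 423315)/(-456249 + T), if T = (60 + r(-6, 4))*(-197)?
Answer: -392524/468857 ≈ -0.83719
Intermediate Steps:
T = -12608 (T = (60 + 4)*(-197) = 64*(-197) = -12608)
((65 + 203*(-152)) + 423315)/(-456249 + T) = ((65 + 203*(-152)) + 423315)/(-456249 - 12608) = ((65 - 30856) + 423315)/(-468857) = (-30791 + 423315)*(-1/468857) = 392524*(-1/468857) = -392524/468857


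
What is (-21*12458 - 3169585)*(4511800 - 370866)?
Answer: -14208385163602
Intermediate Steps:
(-21*12458 - 3169585)*(4511800 - 370866) = (-261618 - 3169585)*4140934 = -3431203*4140934 = -14208385163602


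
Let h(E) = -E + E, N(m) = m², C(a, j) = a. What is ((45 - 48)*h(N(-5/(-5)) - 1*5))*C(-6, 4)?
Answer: 0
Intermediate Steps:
h(E) = 0
((45 - 48)*h(N(-5/(-5)) - 1*5))*C(-6, 4) = ((45 - 48)*0)*(-6) = -3*0*(-6) = 0*(-6) = 0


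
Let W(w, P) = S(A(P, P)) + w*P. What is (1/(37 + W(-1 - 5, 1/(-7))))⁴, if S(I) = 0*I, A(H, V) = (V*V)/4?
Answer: 2401/4931550625 ≈ 4.8687e-7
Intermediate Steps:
A(H, V) = V²/4 (A(H, V) = V²*(¼) = V²/4)
S(I) = 0
W(w, P) = P*w (W(w, P) = 0 + w*P = 0 + P*w = P*w)
(1/(37 + W(-1 - 5, 1/(-7))))⁴ = (1/(37 + (-1 - 5)/(-7)))⁴ = (1/(37 - ⅐*(-6)))⁴ = (1/(37 + 6/7))⁴ = (1/(265/7))⁴ = (7/265)⁴ = 2401/4931550625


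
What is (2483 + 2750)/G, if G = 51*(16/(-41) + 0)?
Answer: -214553/816 ≈ -262.93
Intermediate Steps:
G = -816/41 (G = 51*(16*(-1/41) + 0) = 51*(-16/41 + 0) = 51*(-16/41) = -816/41 ≈ -19.902)
(2483 + 2750)/G = (2483 + 2750)/(-816/41) = 5233*(-41/816) = -214553/816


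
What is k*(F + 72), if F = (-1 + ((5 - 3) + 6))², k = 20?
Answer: 2420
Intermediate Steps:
F = 49 (F = (-1 + (2 + 6))² = (-1 + 8)² = 7² = 49)
k*(F + 72) = 20*(49 + 72) = 20*121 = 2420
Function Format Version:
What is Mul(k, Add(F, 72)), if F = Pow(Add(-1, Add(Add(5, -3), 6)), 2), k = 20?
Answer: 2420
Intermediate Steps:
F = 49 (F = Pow(Add(-1, Add(2, 6)), 2) = Pow(Add(-1, 8), 2) = Pow(7, 2) = 49)
Mul(k, Add(F, 72)) = Mul(20, Add(49, 72)) = Mul(20, 121) = 2420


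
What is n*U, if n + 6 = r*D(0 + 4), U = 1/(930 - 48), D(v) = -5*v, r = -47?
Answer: 467/441 ≈ 1.0590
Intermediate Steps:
U = 1/882 ≈ 0.0011338
n = 934 (n = -6 - (-235)*(0 + 4) = -6 - (-235)*4 = -6 - 47*(-20) = -6 + 940 = 934)
n*U = 934*(1/882) = 467/441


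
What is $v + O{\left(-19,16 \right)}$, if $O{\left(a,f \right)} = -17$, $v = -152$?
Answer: $-169$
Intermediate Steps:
$v + O{\left(-19,16 \right)} = -152 - 17 = -169$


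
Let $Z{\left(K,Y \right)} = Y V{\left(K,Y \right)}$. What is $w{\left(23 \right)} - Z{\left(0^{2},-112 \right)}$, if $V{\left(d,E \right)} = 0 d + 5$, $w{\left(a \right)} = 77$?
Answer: $637$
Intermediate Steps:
$V{\left(d,E \right)} = 5$ ($V{\left(d,E \right)} = 0 + 5 = 5$)
$Z{\left(K,Y \right)} = 5 Y$ ($Z{\left(K,Y \right)} = Y 5 = 5 Y$)
$w{\left(23 \right)} - Z{\left(0^{2},-112 \right)} = 77 - 5 \left(-112\right) = 77 - -560 = 77 + 560 = 637$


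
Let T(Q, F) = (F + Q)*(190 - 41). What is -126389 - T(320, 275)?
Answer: -215044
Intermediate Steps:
T(Q, F) = 149*F + 149*Q (T(Q, F) = (F + Q)*149 = 149*F + 149*Q)
-126389 - T(320, 275) = -126389 - (149*275 + 149*320) = -126389 - (40975 + 47680) = -126389 - 1*88655 = -126389 - 88655 = -215044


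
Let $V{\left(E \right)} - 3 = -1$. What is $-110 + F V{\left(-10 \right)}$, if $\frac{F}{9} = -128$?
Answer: $-2414$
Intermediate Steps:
$F = -1152$ ($F = 9 \left(-128\right) = -1152$)
$V{\left(E \right)} = 2$ ($V{\left(E \right)} = 3 - 1 = 2$)
$-110 + F V{\left(-10 \right)} = -110 - 2304 = -2414$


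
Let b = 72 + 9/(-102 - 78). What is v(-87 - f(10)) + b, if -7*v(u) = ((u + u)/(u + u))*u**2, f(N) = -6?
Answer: -121147/140 ≈ -865.34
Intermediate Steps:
b = 1439/20 (b = 72 + 9/(-180) = 72 - 1/180*9 = 72 - 1/20 = 1439/20 ≈ 71.950)
v(u) = -u**2/7 (v(u) = -(u + u)/(u + u)*u**2/7 = -(2*u)/((2*u))*u**2/7 = -(2*u)*(1/(2*u))*u**2/7 = -u**2/7)
v(-87 - f(10)) + b = -(-87 - 1*(-6))**2/7 + 1439/20 = -(-87 + 6)**2/7 + 1439/20 = -1/7*(-81)**2 + 1439/20 = -1/7*6561 + 1439/20 = -6561/7 + 1439/20 = -121147/140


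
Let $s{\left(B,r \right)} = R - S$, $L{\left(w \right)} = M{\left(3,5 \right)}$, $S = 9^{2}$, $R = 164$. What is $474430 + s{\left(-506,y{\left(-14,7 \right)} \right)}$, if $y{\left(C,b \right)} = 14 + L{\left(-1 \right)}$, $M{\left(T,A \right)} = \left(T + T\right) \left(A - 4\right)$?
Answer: $474513$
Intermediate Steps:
$S = 81$
$M{\left(T,A \right)} = 2 T \left(-4 + A\right)$
$L{\left(w \right)} = 6$ ($L{\left(w \right)} = 2 \cdot 3 \left(-4 + 5\right) = 2 \cdot 3 \cdot 1 = 6$)
$y{\left(C,b \right)} = 20$ ($y{\left(C,b \right)} = 14 + 6 = 20$)
$s{\left(B,r \right)} = 83$ ($s{\left(B,r \right)} = 164 - 81 = 83$)
$474430 + s{\left(-506,y{\left(-14,7 \right)} \right)} = 474430 + 83 = 474513$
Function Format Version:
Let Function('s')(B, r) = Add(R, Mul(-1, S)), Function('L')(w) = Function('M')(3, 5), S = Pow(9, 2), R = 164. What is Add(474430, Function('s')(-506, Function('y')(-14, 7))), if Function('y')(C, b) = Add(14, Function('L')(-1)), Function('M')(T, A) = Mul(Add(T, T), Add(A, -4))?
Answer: 474513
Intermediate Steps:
S = 81
Function('M')(T, A) = Mul(2, T, Add(-4, A)) (Function('M')(T, A) = Mul(Mul(2, T), Add(-4, A)) = Mul(2, T, Add(-4, A)))
Function('L')(w) = 6 (Function('L')(w) = Mul(2, 3, Add(-4, 5)) = Mul(2, 3, 1) = 6)
Function('y')(C, b) = 20 (Function('y')(C, b) = Add(14, 6) = 20)
Function('s')(B, r) = 83 (Function('s')(B, r) = Add(164, Mul(-1, 81)) = Add(164, -81) = 83)
Add(474430, Function('s')(-506, Function('y')(-14, 7))) = Add(474430, 83) = 474513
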